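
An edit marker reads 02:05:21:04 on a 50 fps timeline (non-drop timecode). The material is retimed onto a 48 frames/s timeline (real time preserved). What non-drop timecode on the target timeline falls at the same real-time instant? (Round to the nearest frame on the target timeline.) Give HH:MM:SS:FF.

Source frame index: (2×3600 + 5×60 + 21) × 50 + 4 = 376054.
Real time: 376054 / (50) = 188027/25 s.
Target frame: (188027/25) × (48) = 9025296/25 ≈ 361011.840 → 361012.
At 48 labels/s: frame 361012 → 02:05:21:04.

02:05:21:04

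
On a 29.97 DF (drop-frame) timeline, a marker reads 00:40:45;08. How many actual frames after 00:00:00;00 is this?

73286

As if non-drop at 30 labels/s: (0 × 3600 + 40 × 60 + 45) × 30 + 8 = 73358.
Minute boundaries passed: 40; those not divisible by 10: 40 − 4 = 36; dropped labels = 2 × 36 = 72.
Actual frame index = 73358 − 72 = 73286.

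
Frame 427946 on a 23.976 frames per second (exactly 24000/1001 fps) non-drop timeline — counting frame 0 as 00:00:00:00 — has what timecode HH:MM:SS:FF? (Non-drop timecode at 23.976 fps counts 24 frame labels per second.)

427946 ÷ 24 = 17831 full seconds, remainder 2 frames.
17831 s = 4 h 57 min 11 s.
Timecode: 04:57:11:02.

04:57:11:02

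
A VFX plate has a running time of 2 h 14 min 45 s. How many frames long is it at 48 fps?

388080 frames

2 h 14 min 45 s = 8085 s.
Frames = 8085 × 48 = 388080.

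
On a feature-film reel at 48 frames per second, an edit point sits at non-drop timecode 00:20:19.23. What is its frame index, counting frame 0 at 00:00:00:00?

Total seconds to the label: (0 × 3600 + 20 × 60 + 19) = 1219.
Frame index = 1219 × 48 + 23 = 58535.

58535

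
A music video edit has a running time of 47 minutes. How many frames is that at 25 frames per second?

70500 frames

47 min = 2820 s.
Frames = 2820 × 25 = 70500.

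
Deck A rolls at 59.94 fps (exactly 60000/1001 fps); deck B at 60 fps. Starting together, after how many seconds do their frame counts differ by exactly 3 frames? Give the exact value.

The gap grows by |60 − 60000/1001| = 60/1001 frames per second.
Time for a 3-frame gap: 3 ÷ (60/1001) = 50.05 s.

50.05 seconds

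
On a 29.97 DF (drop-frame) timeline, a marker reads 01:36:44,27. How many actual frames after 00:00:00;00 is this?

173973

As if non-drop at 30 labels/s: (1 × 3600 + 36 × 60 + 44) × 30 + 27 = 174147.
Minute boundaries passed: 96; those not divisible by 10: 96 − 9 = 87; dropped labels = 2 × 87 = 174.
Actual frame index = 174147 − 174 = 173973.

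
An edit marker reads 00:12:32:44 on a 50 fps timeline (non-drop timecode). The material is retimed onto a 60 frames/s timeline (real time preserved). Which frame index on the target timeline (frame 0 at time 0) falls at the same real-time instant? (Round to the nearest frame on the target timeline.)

frame 45173

Source frame index: (0×3600 + 12×60 + 32) × 50 + 44 = 37644.
Real time: 37644 / (50) = 18822/25 s.
Target frame: (18822/25) × (60) = 225864/5 ≈ 45172.800 → 45173.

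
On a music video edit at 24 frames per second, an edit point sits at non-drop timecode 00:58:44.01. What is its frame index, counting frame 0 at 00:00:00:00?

84577

Total seconds to the label: (0 × 3600 + 58 × 60 + 44) = 3524.
Frame index = 3524 × 24 + 1 = 84577.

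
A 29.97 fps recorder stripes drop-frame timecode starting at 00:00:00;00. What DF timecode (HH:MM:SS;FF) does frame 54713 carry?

00:30:25;17

Ten DF minutes hold 17982 frames, so frame 54713 lies in block 3 (frames 53946–71927) with 767 frames into that block.
The block's first minute is 1800 frames and the rest 1798 each; 767 frames reaches minute 0, so 3 × 18 + 0 × 2 = 54 labels have been skipped so far.
Adding those back, label number 54713 + 54 = 54767 at 30 labels/s is 1825 s + 17 f = 0 h 30 min 25 s frame 17, i.e. 00:30:25;17.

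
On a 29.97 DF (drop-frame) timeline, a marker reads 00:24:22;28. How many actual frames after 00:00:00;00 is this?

43844

As if non-drop at 30 labels/s: (0 × 3600 + 24 × 60 + 22) × 30 + 28 = 43888.
Minute boundaries passed: 24; those not divisible by 10: 24 − 2 = 22; dropped labels = 2 × 22 = 44.
Actual frame index = 43888 − 44 = 43844.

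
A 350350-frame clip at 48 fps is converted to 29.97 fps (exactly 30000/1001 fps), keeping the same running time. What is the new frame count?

Target frames = source frames × (target rate / source rate) = 350350 × (30000/1001)/(48) = 350350 × 625/1001 = 218750.

218750 frames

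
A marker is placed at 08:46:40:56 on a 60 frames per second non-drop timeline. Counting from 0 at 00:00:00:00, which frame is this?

1896056

Total seconds to the label: (8 × 3600 + 46 × 60 + 40) = 31600.
Frame index = 31600 × 60 + 56 = 1896056.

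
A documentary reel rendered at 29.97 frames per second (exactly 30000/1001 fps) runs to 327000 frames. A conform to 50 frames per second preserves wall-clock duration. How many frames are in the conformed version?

Target frames = source frames × (target rate / source rate) = 327000 × (50)/(30000/1001) = 327000 × 1001/600 = 545545.

545545 frames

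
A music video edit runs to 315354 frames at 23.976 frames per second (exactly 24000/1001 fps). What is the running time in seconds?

13152.88975 seconds

Running time = 315354 / (24000/1001) = 13152.88975 s.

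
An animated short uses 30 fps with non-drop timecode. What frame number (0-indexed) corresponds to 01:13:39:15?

Total seconds to the label: (1 × 3600 + 13 × 60 + 39) = 4419.
Frame index = 4419 × 30 + 15 = 132585.

132585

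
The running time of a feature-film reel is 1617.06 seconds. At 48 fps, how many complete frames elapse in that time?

77618 frames

Frames = 1617.06 × 48 = 1940472/25 ≈ 77618.8800.
Complete frames: 77618.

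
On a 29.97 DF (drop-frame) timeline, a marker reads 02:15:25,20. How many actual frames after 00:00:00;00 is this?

243526

As if non-drop at 30 labels/s: (2 × 3600 + 15 × 60 + 25) × 30 + 20 = 243770.
Minute boundaries passed: 135; those not divisible by 10: 135 − 13 = 122; dropped labels = 2 × 122 = 244.
Actual frame index = 243770 − 244 = 243526.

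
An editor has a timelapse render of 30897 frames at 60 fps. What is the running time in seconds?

514.95 seconds

Running time = 30897 / (60) = 514.95 s.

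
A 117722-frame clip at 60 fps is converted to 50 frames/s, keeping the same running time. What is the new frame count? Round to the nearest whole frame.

98102 frames

Frames at target rate = 117722 × (50) / (60) = 294305/3 ≈ 98101.667.
Nearest whole frame: 98102.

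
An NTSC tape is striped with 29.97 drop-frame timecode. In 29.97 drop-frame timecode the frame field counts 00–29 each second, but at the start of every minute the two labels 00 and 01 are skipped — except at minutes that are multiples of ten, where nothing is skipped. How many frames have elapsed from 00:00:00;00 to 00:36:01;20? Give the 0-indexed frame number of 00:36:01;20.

As if non-drop at 30 labels/s: (0 × 3600 + 36 × 60 + 1) × 30 + 20 = 64850.
Minute boundaries passed: 36; those not divisible by 10: 36 − 3 = 33; dropped labels = 2 × 33 = 66.
Actual frame index = 64850 − 66 = 64784.

64784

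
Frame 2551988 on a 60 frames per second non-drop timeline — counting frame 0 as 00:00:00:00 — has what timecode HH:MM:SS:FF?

2551988 ÷ 60 = 42533 full seconds, remainder 8 frames.
42533 s = 11 h 48 min 53 s.
Timecode: 11:48:53:08.

11:48:53:08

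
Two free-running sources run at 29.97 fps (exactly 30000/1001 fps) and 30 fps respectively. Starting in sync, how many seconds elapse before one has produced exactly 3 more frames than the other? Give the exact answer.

The gap grows by |30 − 30000/1001| = 30/1001 frames per second.
Time for a 3-frame gap: 3 ÷ (30/1001) = 100.1 s.

100.1 seconds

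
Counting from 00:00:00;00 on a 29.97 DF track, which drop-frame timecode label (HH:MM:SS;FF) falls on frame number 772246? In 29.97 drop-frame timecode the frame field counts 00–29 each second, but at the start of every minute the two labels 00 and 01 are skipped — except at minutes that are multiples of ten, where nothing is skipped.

Each 10-minute DF block holds 10 × 60 × 30 − 9 × 2 = 17982 frames. 772246 ÷ 17982 → 42 full blocks, remainder 17002.
Within the partial block the first minute is 1800 frames and each further minute 1798, so 9 further minute boundaries passed. Total skipped labels = 18 × 42 + 2 × 9 = 774.
Non-drop label index = 772246 + 774 = 773020; at 30 labels/s that is 07:09:27:10, i.e. DF 07:09:27;10.

07:09:27;10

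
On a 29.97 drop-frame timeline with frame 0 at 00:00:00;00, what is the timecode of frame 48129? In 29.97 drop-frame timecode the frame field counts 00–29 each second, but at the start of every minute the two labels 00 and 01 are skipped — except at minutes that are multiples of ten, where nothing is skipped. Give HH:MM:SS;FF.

00:26:45;27

Each 10-minute DF block holds 10 × 60 × 30 − 9 × 2 = 17982 frames. 48129 ÷ 17982 → 2 full blocks, remainder 12165.
Within the partial block the first minute is 1800 frames and each further minute 1798, so 6 further minute boundaries passed. Total skipped labels = 18 × 2 + 2 × 6 = 48.
Non-drop label index = 48129 + 48 = 48177; at 30 labels/s that is 00:26:45:27, i.e. DF 00:26:45;27.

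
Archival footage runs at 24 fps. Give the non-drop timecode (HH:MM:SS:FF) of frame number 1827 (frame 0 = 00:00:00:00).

00:01:16:03

1827 ÷ 24 = 76 full seconds, remainder 3 frames.
76 s = 0 h 1 min 16 s.
Timecode: 00:01:16:03.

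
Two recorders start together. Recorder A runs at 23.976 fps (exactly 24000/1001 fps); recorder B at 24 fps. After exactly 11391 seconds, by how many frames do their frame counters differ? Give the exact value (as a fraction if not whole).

A emits 24000/1001 × 11391 = 273384000/1001 frames; B emits 24 × 11391 = 273384.
Difference = 273384/1001 frames (≈ 273.1109); B is ahead of A.

273384/1001 frames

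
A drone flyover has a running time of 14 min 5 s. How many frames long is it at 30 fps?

25350 frames

14 min 5 s = 845 s.
Frames = 845 × 30 = 25350.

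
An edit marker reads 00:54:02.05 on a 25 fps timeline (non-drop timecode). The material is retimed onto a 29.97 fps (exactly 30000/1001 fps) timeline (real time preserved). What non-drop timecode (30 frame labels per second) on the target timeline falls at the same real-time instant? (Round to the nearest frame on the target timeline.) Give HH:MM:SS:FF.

Source frame index: (0×3600 + 54×60 + 2) × 25 + 5 = 81055.
Real time: 81055 / (25) = 16211/5 s.
Target frame: (16211/5) × (30000/1001) = 7482000/77 ≈ 97168.831 → 97169.
At 30 labels/s: frame 97169 → 00:53:58:29.

00:53:58:29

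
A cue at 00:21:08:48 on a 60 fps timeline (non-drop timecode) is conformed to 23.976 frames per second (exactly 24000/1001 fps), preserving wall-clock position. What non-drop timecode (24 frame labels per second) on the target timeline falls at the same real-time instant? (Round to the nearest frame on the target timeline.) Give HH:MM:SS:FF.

00:21:07:13

Source frame index: (0×3600 + 21×60 + 8) × 60 + 48 = 76128.
Real time: 76128 / (60) = 6344/5 s.
Target frame: (6344/5) × (24000/1001) = 2342400/77 ≈ 30420.779 → 30421.
At 24 labels/s: frame 30421 → 00:21:07:13.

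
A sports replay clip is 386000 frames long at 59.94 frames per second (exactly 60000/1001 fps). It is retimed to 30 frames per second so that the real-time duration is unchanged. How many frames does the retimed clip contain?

Target frames = source frames × (target rate / source rate) = 386000 × (30)/(60000/1001) = 386000 × 1001/2000 = 193193.

193193 frames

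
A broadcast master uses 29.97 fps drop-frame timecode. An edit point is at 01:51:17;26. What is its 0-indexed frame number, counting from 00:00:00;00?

200136

As if non-drop at 30 labels/s: (1 × 3600 + 51 × 60 + 17) × 30 + 26 = 200336.
Minute boundaries passed: 111; those not divisible by 10: 111 − 11 = 100; dropped labels = 2 × 100 = 200.
Actual frame index = 200336 − 200 = 200136.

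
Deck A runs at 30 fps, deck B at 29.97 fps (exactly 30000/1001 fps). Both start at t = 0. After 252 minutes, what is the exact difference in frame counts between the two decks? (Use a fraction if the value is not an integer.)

252 min = 15120 s.
A emits 30 × 15120 = 453600 frames; B emits 30000/1001 × 15120 = 64800000/143.
Difference = 64800/143 frames (≈ 453.1469); B is behind A.

64800/143 frames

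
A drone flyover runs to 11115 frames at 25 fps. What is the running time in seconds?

Running time = 11115 / (25) = 444.6 s.

444.6 seconds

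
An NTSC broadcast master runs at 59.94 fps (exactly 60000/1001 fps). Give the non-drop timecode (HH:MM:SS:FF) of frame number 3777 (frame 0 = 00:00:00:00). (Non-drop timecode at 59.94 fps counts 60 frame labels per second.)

3777 ÷ 60 = 62 full seconds, remainder 57 frames.
62 s = 0 h 1 min 2 s.
Timecode: 00:01:02:57.

00:01:02:57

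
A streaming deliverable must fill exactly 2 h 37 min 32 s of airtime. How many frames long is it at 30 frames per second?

283560 frames

2 h 37 min 32 s = 9452 s.
Frames = 9452 × 30 = 283560.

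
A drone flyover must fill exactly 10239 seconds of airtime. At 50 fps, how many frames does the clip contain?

511950 frames

Frames = 10239 × 50 = 511950.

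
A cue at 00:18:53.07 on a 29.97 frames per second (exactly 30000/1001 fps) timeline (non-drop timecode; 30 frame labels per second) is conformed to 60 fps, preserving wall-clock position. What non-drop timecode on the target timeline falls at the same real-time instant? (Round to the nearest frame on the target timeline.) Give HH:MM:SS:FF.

Source frame index: (0×3600 + 18×60 + 53) × 30 + 7 = 33997.
Real time: 33997 / (30000/1001) = 34030997/30000 s.
Target frame: (34030997/30000) × (60) = 34030997/500 ≈ 68061.994 → 68062.
At 60 labels/s: frame 68062 → 00:18:54:22.

00:18:54:22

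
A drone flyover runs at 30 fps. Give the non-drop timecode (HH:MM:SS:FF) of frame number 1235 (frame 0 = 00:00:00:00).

00:00:41:05

1235 ÷ 30 = 41 full seconds, remainder 5 frames.
41 s = 0 h 0 min 41 s.
Timecode: 00:00:41:05.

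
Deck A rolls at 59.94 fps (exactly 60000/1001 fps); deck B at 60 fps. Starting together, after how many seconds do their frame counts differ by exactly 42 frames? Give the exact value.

The gap grows by |60 − 60000/1001| = 60/1001 frames per second.
Time for a 42-frame gap: 42 ÷ (60/1001) = 700.7 s.

700.7 seconds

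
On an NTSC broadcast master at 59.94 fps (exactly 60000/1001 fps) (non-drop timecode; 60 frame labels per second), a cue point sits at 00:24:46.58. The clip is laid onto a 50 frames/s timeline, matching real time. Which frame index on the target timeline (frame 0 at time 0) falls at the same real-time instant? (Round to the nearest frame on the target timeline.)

Source frame index: (0×3600 + 24×60 + 46) × 60 + 58 = 89218.
Real time: 89218 / (60000/1001) = 44653609/30000 s.
Target frame: (44653609/30000) × (50) = 44653609/600 ≈ 74422.682 → 74423.

frame 74423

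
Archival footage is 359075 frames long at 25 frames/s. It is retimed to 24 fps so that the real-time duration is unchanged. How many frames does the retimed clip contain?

344712 frames

Target frames = source frames × (target rate / source rate) = 359075 × (24)/(25) = 359075 × 24/25 = 344712.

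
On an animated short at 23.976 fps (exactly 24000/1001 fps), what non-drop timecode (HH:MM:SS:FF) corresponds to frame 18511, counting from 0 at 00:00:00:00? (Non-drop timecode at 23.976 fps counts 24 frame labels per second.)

00:12:51:07

18511 ÷ 24 = 771 full seconds, remainder 7 frames.
771 s = 0 h 12 min 51 s.
Timecode: 00:12:51:07.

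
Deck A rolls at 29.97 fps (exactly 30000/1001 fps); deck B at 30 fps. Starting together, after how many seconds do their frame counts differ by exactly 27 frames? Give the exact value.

900.9 seconds

The gap grows by |30 − 30000/1001| = 30/1001 frames per second.
Time for a 27-frame gap: 27 ÷ (30/1001) = 900.9 s.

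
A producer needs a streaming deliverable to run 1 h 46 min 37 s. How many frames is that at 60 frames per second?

383820 frames

1 h 46 min 37 s = 6397 s.
Frames = 6397 × 60 = 383820.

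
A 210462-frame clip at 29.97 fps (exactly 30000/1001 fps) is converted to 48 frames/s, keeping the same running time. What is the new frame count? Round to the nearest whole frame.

Frames at target rate = 210462 × (48) / (30000/1001) = 210672462/625 ≈ 337075.939.
Nearest whole frame: 337076.

337076 frames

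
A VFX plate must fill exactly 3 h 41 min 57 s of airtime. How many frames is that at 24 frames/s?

3 h 41 min 57 s = 13317 s.
Frames = 13317 × 24 = 319608.

319608 frames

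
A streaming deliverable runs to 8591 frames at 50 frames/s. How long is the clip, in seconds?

171.82 seconds

Running time = 8591 / (50) = 171.82 s.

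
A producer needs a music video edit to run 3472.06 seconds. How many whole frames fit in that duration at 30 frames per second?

104161 frames

Frames = 3472.06 × 30 = 520809/5 ≈ 104161.8000.
Complete frames: 104161.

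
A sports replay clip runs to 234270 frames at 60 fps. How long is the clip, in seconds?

Running time = 234270 / (60) = 3904.5 s.

3904.5 seconds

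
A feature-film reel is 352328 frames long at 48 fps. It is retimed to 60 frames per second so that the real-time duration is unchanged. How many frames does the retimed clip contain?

Target frames = source frames × (target rate / source rate) = 352328 × (60)/(48) = 352328 × 5/4 = 440410.

440410 frames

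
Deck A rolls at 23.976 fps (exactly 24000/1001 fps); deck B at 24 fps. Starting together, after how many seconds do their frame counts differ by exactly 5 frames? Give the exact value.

5005/24 seconds

The gap grows by |24 − 24000/1001| = 24/1001 frames per second.
Time for a 5-frame gap: 5 ÷ (24/1001) = 5005/24 s.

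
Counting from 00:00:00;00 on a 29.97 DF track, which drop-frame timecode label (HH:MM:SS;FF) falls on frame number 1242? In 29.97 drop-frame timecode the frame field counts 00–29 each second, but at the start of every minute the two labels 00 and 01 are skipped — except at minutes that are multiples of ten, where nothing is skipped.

Each 10-minute DF block holds 10 × 60 × 30 − 9 × 2 = 17982 frames. 1242 ÷ 17982 → 0 full blocks, remainder 1242.
Within the partial block the first minute is 1800 frames and each further minute 1798, so 0 further minute boundaries passed. Total skipped labels = 18 × 0 + 2 × 0 = 0.
Non-drop label index = 1242 + 0 = 1242; at 30 labels/s that is 00:00:41:12, i.e. DF 00:00:41;12.

00:00:41;12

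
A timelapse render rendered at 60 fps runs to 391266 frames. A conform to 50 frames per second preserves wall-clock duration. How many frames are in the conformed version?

Target frames = source frames × (target rate / source rate) = 391266 × (50)/(60) = 391266 × 5/6 = 326055.

326055 frames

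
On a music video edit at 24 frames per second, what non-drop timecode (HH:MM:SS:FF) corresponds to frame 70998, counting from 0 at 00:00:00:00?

70998 ÷ 24 = 2958 full seconds, remainder 6 frames.
2958 s = 0 h 49 min 18 s.
Timecode: 00:49:18:06.

00:49:18:06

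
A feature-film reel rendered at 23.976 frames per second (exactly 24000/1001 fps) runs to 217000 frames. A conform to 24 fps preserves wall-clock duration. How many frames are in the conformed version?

217217 frames

Target frames = source frames × (target rate / source rate) = 217000 × (24)/(24000/1001) = 217000 × 1001/1000 = 217217.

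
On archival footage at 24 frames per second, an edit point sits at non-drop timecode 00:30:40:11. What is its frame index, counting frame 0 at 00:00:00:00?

frame 44171

Total seconds to the label: (0 × 3600 + 30 × 60 + 40) = 1840.
Frame index = 1840 × 24 + 11 = 44171.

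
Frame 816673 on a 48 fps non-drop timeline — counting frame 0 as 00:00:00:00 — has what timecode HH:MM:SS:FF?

816673 ÷ 48 = 17014 full seconds, remainder 1 frame.
17014 s = 4 h 43 min 34 s.
Timecode: 04:43:34:01.

04:43:34:01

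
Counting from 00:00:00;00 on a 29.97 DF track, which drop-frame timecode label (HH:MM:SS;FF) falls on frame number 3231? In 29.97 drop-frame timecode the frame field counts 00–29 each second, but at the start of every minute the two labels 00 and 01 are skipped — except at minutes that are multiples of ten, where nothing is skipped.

Ten DF minutes hold 17982 frames, so frame 3231 lies in block 0 (frames 0–17981) with 3231 frames into that block.
The block's first minute is 1800 frames and the rest 1798 each; 3231 frames reaches minute 1, so 0 × 18 + 1 × 2 = 2 labels have been skipped so far.
Adding those back, label number 3231 + 2 = 3233 at 30 labels/s is 107 s + 23 f = 0 h 1 min 47 s frame 23, i.e. 00:01:47;23.

00:01:47;23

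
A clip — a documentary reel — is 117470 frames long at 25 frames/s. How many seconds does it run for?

Running time = 117470 / (25) = 4698.8 s.

4698.8 seconds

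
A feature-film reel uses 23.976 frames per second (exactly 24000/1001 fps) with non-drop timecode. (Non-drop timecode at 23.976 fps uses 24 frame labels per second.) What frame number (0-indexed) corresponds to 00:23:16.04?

Total seconds to the label: (0 × 3600 + 23 × 60 + 16) = 1396.
Frame index = 1396 × 24 + 4 = 33508.

frame 33508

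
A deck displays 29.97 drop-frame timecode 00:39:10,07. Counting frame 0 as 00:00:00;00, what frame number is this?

70435

As if non-drop at 30 labels/s: (0 × 3600 + 39 × 60 + 10) × 30 + 7 = 70507.
Minute boundaries passed: 39; those not divisible by 10: 39 − 3 = 36; dropped labels = 2 × 36 = 72.
Actual frame index = 70507 − 72 = 70435.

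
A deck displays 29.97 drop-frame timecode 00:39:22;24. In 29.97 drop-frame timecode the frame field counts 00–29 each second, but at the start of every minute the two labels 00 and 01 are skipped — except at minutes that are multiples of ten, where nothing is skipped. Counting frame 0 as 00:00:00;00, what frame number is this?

As if non-drop at 30 labels/s: (0 × 3600 + 39 × 60 + 22) × 30 + 24 = 70884.
Minute boundaries passed: 39; those not divisible by 10: 39 − 3 = 36; dropped labels = 2 × 36 = 72.
Actual frame index = 70884 − 72 = 70812.

70812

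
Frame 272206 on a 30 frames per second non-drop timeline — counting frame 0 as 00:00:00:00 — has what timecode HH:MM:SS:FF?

02:31:13:16

272206 ÷ 30 = 9073 full seconds, remainder 16 frames.
9073 s = 2 h 31 min 13 s.
Timecode: 02:31:13:16.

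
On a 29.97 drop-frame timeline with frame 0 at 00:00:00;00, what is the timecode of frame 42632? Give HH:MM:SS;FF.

00:23:42;14

Ten DF minutes hold 17982 frames, so frame 42632 lies in block 2 (frames 35964–53945) with 6668 frames into that block.
The block's first minute is 1800 frames and the rest 1798 each; 6668 frames reaches minute 3, so 2 × 18 + 3 × 2 = 42 labels have been skipped so far.
Adding those back, label number 42632 + 42 = 42674 at 30 labels/s is 1422 s + 14 f = 0 h 23 min 42 s frame 14, i.e. 00:23:42;14.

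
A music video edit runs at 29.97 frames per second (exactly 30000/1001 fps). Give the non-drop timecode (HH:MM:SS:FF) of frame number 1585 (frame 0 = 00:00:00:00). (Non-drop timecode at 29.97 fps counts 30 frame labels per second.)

00:00:52:25

1585 ÷ 30 = 52 full seconds, remainder 25 frames.
52 s = 0 h 0 min 52 s.
Timecode: 00:00:52:25.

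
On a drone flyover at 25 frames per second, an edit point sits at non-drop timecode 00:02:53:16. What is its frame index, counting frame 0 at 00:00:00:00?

4341

Total seconds to the label: (0 × 3600 + 2 × 60 + 53) = 173.
Frame index = 173 × 25 + 16 = 4341.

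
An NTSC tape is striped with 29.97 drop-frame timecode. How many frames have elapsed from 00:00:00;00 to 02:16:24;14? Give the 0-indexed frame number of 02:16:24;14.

245288

Complete 10-minute blocks: 13, each 17982 frames → 233766.
Remaining 6 whole minutes in the current block: 1800 + 5 × 1798 = 10790 frames.
Within the current minute: 24 × 30 + 14 − 2 = 732 (labels ;00/;01 skipped at this minute). Total = 233766 + 10790 + 732 = 245288.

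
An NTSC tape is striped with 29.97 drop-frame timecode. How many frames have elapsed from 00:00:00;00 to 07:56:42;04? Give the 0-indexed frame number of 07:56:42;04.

Complete 10-minute blocks: 47, each 17982 frames → 845154.
Remaining 6 whole minutes in the current block: 1800 + 5 × 1798 = 10790 frames.
Within the current minute: 42 × 30 + 4 − 2 = 1262 (labels ;00/;01 skipped at this minute). Total = 845154 + 10790 + 1262 = 857206.

857206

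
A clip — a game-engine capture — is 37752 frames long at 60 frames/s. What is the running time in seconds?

Running time = 37752 / (60) = 629.2 s.

629.2 seconds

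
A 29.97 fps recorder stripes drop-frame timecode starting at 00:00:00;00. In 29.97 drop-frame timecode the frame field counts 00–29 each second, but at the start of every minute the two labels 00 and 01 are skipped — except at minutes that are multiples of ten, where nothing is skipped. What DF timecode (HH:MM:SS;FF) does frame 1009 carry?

Ten DF minutes hold 17982 frames, so frame 1009 lies in block 0 (frames 0–17981) with 1009 frames into that block.
The block's first minute is 1800 frames and the rest 1798 each; 1009 frames reaches minute 0, so 0 × 18 + 0 × 2 = 0 labels have been skipped so far.
Adding those back, label number 1009 + 0 = 1009 at 30 labels/s is 33 s + 19 f = 0 h 0 min 33 s frame 19, i.e. 00:00:33;19.

00:00:33;19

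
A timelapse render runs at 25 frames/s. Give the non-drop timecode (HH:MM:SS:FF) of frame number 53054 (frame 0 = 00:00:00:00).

53054 ÷ 25 = 2122 full seconds, remainder 4 frames.
2122 s = 0 h 35 min 22 s.
Timecode: 00:35:22:04.

00:35:22:04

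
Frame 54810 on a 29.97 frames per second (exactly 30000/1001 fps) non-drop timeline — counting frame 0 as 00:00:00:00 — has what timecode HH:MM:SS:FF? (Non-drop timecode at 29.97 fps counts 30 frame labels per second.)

00:30:27:00

54810 ÷ 30 = 1827 full seconds, remainder 0 frames.
1827 s = 0 h 30 min 27 s.
Timecode: 00:30:27:00.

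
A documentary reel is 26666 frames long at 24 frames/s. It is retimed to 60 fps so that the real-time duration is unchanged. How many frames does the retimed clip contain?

Target frames = source frames × (target rate / source rate) = 26666 × (60)/(24) = 26666 × 5/2 = 66665.

66665 frames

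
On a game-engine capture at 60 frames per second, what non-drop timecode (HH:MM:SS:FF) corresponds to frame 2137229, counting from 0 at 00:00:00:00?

09:53:40:29

2137229 ÷ 60 = 35620 full seconds, remainder 29 frames.
35620 s = 9 h 53 min 40 s.
Timecode: 09:53:40:29.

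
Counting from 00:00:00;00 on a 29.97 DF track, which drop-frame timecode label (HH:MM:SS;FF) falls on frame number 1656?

00:00:55;06

Ten DF minutes hold 17982 frames, so frame 1656 lies in block 0 (frames 0–17981) with 1656 frames into that block.
The block's first minute is 1800 frames and the rest 1798 each; 1656 frames reaches minute 0, so 0 × 18 + 0 × 2 = 0 labels have been skipped so far.
Adding those back, label number 1656 + 0 = 1656 at 30 labels/s is 55 s + 6 f = 0 h 0 min 55 s frame 6, i.e. 00:00:55;06.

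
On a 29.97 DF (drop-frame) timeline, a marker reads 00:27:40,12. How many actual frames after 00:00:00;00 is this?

49762

As if non-drop at 30 labels/s: (0 × 3600 + 27 × 60 + 40) × 30 + 12 = 49812.
Minute boundaries passed: 27; those not divisible by 10: 27 − 2 = 25; dropped labels = 2 × 25 = 50.
Actual frame index = 49812 − 50 = 49762.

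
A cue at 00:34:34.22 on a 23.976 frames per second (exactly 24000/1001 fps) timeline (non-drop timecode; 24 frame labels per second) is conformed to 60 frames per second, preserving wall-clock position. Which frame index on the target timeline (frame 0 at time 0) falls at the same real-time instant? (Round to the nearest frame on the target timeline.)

Source frame index: (0×3600 + 34×60 + 34) × 24 + 22 = 49798.
Real time: 49798 / (24000/1001) = 24923899/12000 s.
Target frame: (24923899/12000) × (60) = 24923899/200 ≈ 124619.495 → 124619.

frame 124619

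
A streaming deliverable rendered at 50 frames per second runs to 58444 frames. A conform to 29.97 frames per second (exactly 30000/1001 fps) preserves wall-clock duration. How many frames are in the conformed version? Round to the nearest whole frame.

Frames at target rate = 58444 × (30000/1001) / (50) = 35066400/1001 ≈ 35031.369.
Nearest whole frame: 35031.

35031 frames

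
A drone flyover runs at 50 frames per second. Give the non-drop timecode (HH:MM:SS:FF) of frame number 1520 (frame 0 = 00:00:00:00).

1520 ÷ 50 = 30 full seconds, remainder 20 frames.
30 s = 0 h 0 min 30 s.
Timecode: 00:00:30:20.

00:00:30:20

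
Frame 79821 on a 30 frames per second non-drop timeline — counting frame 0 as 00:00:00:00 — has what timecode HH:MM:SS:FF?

79821 ÷ 30 = 2660 full seconds, remainder 21 frames.
2660 s = 0 h 44 min 20 s.
Timecode: 00:44:20:21.

00:44:20:21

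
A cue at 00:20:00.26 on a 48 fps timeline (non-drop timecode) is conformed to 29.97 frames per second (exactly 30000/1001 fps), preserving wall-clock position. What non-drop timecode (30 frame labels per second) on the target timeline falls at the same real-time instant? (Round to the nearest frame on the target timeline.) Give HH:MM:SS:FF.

00:19:59:10

Source frame index: (0×3600 + 20×60 + 0) × 48 + 26 = 57626.
Real time: 57626 / (48) = 28813/24 s.
Target frame: (28813/24) × (30000/1001) = 36016250/1001 ≈ 35980.270 → 35980.
At 30 labels/s: frame 35980 → 00:19:59:10.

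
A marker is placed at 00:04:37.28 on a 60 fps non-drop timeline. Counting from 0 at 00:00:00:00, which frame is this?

Total seconds to the label: (0 × 3600 + 4 × 60 + 37) = 277.
Frame index = 277 × 60 + 28 = 16648.

16648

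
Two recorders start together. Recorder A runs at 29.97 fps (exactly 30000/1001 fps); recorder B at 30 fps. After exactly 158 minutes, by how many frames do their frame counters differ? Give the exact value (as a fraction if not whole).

284400/1001 frames

158 min = 9480 s.
A emits 30000/1001 × 9480 = 284400000/1001 frames; B emits 30 × 9480 = 284400.
Difference = 284400/1001 frames (≈ 284.1159); B is ahead of A.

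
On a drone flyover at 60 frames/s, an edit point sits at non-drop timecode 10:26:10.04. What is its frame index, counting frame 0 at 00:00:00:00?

Total seconds to the label: (10 × 3600 + 26 × 60 + 10) = 37570.
Frame index = 37570 × 60 + 4 = 2254204.

2254204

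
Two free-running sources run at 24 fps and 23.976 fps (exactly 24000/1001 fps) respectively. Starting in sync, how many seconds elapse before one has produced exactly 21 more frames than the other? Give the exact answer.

The gap grows by |24000/1001 − 24| = 24/1001 frames per second.
Time for a 21-frame gap: 21 ÷ (24/1001) = 875.875 s.

875.875 seconds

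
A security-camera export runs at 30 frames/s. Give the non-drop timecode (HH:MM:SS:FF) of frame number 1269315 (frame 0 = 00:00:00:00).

11:45:10:15

1269315 ÷ 30 = 42310 full seconds, remainder 15 frames.
42310 s = 11 h 45 min 10 s.
Timecode: 11:45:10:15.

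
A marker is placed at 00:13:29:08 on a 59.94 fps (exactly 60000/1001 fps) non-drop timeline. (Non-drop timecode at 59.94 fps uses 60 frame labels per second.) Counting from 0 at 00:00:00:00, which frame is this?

48548

Total seconds to the label: (0 × 3600 + 13 × 60 + 29) = 809.
Frame index = 809 × 60 + 8 = 48548.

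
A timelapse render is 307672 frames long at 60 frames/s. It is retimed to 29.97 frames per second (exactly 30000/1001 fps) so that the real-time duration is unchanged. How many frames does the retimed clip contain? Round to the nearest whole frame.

Frames at target rate = 307672 × (30000/1001) / (60) = 153836000/1001 ≈ 153682.318.
Nearest whole frame: 153682.

153682 frames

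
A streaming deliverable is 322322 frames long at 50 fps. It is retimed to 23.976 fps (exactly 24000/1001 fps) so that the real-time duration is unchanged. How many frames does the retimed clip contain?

154560 frames

Target frames = source frames × (target rate / source rate) = 322322 × (24000/1001)/(50) = 322322 × 480/1001 = 154560.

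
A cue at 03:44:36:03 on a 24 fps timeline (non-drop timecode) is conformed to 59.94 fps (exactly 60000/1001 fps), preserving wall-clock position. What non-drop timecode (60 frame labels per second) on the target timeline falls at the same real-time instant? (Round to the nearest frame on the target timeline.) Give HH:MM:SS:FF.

03:44:22:40

Source frame index: (3×3600 + 44×60 + 36) × 24 + 3 = 323427.
Real time: 323427 / (24) = 107809/8 s.
Target frame: (107809/8) × (60000/1001) = 62197500/77 ≈ 807759.740 → 807760.
At 60 labels/s: frame 807760 → 03:44:22:40.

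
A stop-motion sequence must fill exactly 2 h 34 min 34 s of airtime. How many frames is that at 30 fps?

2 h 34 min 34 s = 9274 s.
Frames = 9274 × 30 = 278220.

278220 frames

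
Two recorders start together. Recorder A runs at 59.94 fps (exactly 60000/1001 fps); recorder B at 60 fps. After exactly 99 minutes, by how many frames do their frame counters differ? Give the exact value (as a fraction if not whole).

32400/91 frames

99 min = 5940 s.
A emits 60000/1001 × 5940 = 32400000/91 frames; B emits 60 × 5940 = 356400.
Difference = 32400/91 frames (≈ 356.0440); B is ahead of A.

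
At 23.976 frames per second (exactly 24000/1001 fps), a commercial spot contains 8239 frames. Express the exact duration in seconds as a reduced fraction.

8247239/24000 seconds

Running time = 8239 ÷ (24000/1001) = 8239 × 1001/24000 = 8247239/24000 s.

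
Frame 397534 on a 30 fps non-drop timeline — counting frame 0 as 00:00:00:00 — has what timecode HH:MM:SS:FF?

03:40:51:04

397534 ÷ 30 = 13251 full seconds, remainder 4 frames.
13251 s = 3 h 40 min 51 s.
Timecode: 03:40:51:04.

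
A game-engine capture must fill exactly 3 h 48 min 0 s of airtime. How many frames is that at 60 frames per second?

820800 frames

3 h 48 min 0 s = 13680 s.
Frames = 13680 × 60 = 820800.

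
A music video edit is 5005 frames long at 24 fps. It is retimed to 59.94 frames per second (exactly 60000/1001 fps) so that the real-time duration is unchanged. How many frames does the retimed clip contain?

12500 frames

Target frames = source frames × (target rate / source rate) = 5005 × (60000/1001)/(24) = 5005 × 2500/1001 = 12500.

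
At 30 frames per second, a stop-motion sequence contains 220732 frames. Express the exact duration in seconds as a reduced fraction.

110366/15 seconds

Running time = 220732 ÷ (30) = 220732 × 1/30 = 110366/15 s.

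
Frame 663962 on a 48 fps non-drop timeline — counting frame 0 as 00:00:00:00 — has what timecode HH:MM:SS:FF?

03:50:32:26

663962 ÷ 48 = 13832 full seconds, remainder 26 frames.
13832 s = 3 h 50 min 32 s.
Timecode: 03:50:32:26.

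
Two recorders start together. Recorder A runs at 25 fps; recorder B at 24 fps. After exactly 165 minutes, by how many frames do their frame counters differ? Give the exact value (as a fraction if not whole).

9900 frames

165 min = 9900 s.
A emits 25 × 9900 = 247500 frames; B emits 24 × 9900 = 237600.
Difference = 9900 frames; B is behind A.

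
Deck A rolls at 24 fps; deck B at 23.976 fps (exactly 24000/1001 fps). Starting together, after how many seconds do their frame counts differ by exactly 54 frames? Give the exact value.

The gap grows by |24000/1001 − 24| = 24/1001 frames per second.
Time for a 54-frame gap: 54 ÷ (24/1001) = 2252.25 s.

2252.25 seconds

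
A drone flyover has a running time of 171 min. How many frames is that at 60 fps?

615600 frames

171 min = 10260 s.
Frames = 10260 × 60 = 615600.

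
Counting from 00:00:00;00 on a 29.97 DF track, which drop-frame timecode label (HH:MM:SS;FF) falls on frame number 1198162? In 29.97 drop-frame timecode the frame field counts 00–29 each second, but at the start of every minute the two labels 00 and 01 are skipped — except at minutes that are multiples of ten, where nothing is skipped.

11:06:18;22

Ten DF minutes hold 17982 frames, so frame 1198162 lies in block 66 (frames 1186812–1204793) with 11350 frames into that block.
The block's first minute is 1800 frames and the rest 1798 each; 11350 frames reaches minute 6, so 66 × 18 + 6 × 2 = 1200 labels have been skipped so far.
Adding those back, label number 1198162 + 1200 = 1199362 at 30 labels/s is 39978 s + 22 f = 11 h 6 min 18 s frame 22, i.e. 11:06:18;22.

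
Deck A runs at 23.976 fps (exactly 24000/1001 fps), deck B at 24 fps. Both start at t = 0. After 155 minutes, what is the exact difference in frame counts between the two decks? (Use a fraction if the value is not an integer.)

223200/1001 frames

155 min = 9300 s.
A emits 24000/1001 × 9300 = 223200000/1001 frames; B emits 24 × 9300 = 223200.
Difference = 223200/1001 frames (≈ 222.9770); B is ahead of A.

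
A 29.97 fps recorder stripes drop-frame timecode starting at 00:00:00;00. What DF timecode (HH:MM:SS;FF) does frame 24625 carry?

Each 10-minute DF block holds 10 × 60 × 30 − 9 × 2 = 17982 frames. 24625 ÷ 17982 → 1 full block, remainder 6643.
Within the partial block the first minute is 1800 frames and each further minute 1798, so 3 further minute boundaries passed. Total skipped labels = 18 × 1 + 2 × 3 = 24.
Non-drop label index = 24625 + 24 = 24649; at 30 labels/s that is 00:13:41:19, i.e. DF 00:13:41;19.

00:13:41;19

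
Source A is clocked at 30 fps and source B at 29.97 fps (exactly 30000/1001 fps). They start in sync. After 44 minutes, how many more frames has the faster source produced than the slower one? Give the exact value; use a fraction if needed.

44 min = 2640 s.
A emits 30 × 2640 = 79200 frames; B emits 30000/1001 × 2640 = 7200000/91.
Difference = 7200/91 frames (≈ 79.1209); B is behind A.

7200/91 frames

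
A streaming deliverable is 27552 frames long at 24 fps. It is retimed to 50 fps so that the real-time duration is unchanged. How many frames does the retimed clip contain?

57400 frames

Target frames = source frames × (target rate / source rate) = 27552 × (50)/(24) = 27552 × 25/12 = 57400.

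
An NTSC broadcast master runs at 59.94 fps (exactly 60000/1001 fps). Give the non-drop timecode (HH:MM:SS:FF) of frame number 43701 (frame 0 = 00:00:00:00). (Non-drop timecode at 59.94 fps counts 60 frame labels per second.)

00:12:08:21

43701 ÷ 60 = 728 full seconds, remainder 21 frames.
728 s = 0 h 12 min 8 s.
Timecode: 00:12:08:21.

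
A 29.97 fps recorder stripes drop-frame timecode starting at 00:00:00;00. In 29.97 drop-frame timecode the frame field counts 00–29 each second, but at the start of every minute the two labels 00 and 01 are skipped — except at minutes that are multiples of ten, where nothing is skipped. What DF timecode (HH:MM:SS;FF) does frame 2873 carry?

00:01:35;25

Ten DF minutes hold 17982 frames, so frame 2873 lies in block 0 (frames 0–17981) with 2873 frames into that block.
The block's first minute is 1800 frames and the rest 1798 each; 2873 frames reaches minute 1, so 0 × 18 + 1 × 2 = 2 labels have been skipped so far.
Adding those back, label number 2873 + 2 = 2875 at 30 labels/s is 95 s + 25 f = 0 h 1 min 35 s frame 25, i.e. 00:01:35;25.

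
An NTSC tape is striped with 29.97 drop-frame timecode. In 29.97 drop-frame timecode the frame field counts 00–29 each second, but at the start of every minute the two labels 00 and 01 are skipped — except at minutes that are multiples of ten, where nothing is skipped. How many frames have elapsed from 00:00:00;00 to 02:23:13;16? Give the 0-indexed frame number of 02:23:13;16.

257548

As if non-drop at 30 labels/s: (2 × 3600 + 23 × 60 + 13) × 30 + 16 = 257806.
Minute boundaries passed: 143; those not divisible by 10: 143 − 14 = 129; dropped labels = 2 × 129 = 258.
Actual frame index = 257806 − 258 = 257548.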